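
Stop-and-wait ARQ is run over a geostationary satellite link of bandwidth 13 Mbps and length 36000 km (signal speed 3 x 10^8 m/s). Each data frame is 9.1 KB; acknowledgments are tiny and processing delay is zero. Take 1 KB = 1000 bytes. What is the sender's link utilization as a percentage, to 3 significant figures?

t_tx = L/R = 72800/13000000 = 0.0056 s.
t_prop = 36000000/300000000 = 0.12 s; RTT = 0.24 s.
Cycle = t_tx + RTT = 0.2456 s.
Utilization = t_tx / cycle = 0.0056/0.2456 = 2.28 %.

2.28 %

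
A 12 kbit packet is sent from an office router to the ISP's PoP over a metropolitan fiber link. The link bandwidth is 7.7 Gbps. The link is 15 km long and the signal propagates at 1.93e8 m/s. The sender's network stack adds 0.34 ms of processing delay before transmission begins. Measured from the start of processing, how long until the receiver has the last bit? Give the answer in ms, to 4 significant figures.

L = 12000 bits.
Transmission delay = L/R = 12000 / 7700000000 = 0.00155844 ms.
Propagation delay = d/s = 15000 m / 193000000 m/s = 0.0777202 ms.
Plus processing delay 0.34 ms = 0.34 ms.
Total = 0.4193 ms.

0.4193 ms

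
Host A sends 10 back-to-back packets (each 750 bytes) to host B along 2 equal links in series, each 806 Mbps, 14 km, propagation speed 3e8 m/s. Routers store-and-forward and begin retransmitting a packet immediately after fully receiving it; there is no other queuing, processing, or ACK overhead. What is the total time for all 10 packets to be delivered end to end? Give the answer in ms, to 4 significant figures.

0.1752 ms

Per-hop transmission t_tx = L/R = 6000/806000000 = 0.00744417 ms.
Per-hop propagation t_prop = 14000/300000000 = 0.0466667 ms.
Pipeline fill: first packet needs 2·t_tx to clear all hops; remaining 9 packets each add one t_tx.
Total = (2+10-1)·t_tx + 2·t_prop = 11·0.00744417 + 2·0.0466667 = 0.1752 ms.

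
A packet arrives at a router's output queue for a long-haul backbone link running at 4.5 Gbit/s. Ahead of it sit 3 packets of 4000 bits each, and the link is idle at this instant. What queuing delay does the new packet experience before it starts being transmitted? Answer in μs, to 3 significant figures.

2.67 μs

Each queued packet: L/R = 4000/4500000000 = 0.888889 μs.
3 queued → 2.66667 μs.
Queuing delay = 2.67 μs.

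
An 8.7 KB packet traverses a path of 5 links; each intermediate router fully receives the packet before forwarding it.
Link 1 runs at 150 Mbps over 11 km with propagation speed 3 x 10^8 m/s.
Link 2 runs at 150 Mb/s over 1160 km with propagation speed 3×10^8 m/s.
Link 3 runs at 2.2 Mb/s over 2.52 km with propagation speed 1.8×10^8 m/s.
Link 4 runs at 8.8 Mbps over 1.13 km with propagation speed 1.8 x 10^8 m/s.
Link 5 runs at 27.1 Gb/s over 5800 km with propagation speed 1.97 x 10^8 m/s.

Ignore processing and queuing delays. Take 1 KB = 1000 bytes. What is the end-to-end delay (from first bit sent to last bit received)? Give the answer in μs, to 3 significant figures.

73800 μs

L = 69600 bits.
Transmission delays (L/R per hop): 464, 464, 31636.4, 7909.09, 2.56827 μs; sum = 40476 μs.
Propagation delays (d/s per hop): 36.6667, 3866.67, 14, 6.27778, 29441.6 μs; sum = 33365.2 μs.
End-to-end = 73800 μs.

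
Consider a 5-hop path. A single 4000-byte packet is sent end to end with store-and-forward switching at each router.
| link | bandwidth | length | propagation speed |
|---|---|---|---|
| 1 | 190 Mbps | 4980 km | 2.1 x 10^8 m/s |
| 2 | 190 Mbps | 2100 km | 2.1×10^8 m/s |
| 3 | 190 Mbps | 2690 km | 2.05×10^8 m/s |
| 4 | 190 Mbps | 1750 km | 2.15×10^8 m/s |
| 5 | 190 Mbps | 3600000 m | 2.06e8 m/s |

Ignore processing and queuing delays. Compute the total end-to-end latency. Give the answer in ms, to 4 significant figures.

73.29 ms

L = 4000 × 8 = 32000 bits.
Transmission delay per hop = L/R = 32000/190000000 = 0.168421 ms; 5 hops → 0.842105 ms.
Propagation delays (d/s per hop): 23.7143, 10, 13.122, 8.13953, 17.4757 ms; sum = 72.4515 ms.
End-to-end = 73.29 ms.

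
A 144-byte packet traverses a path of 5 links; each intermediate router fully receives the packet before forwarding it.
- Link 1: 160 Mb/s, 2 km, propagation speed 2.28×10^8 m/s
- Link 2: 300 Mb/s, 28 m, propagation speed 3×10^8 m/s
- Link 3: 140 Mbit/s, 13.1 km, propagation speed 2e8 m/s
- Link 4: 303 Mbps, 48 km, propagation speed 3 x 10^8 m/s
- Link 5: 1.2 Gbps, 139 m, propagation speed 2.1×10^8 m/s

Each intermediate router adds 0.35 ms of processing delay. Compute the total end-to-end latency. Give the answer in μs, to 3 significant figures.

L = 144 × 8 = 1152 bits.
Transmission delays (L/R per hop): 7.2, 3.84, 8.22857, 3.80198, 0.96 μs; sum = 24.0306 μs.
Propagation delays (d/s per hop): 8.77193, 0.0933333, 65.5, 160, 0.661905 μs; sum = 235.027 μs.
Processing at 4 router(s): 4 × 0.35 ms = 1400 μs.
End-to-end = 1660 μs.

1660 μs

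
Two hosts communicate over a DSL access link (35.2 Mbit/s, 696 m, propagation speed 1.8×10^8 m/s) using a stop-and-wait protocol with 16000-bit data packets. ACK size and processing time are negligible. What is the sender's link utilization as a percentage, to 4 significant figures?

98.33 %

t_tx = L/R = 16000/35200000 = 0.000454545 s.
t_prop = 696/180000000 = 3.86667e-06 s; RTT = 7.73333e-06 s.
Cycle = t_tx + RTT = 0.000462279 s.
Utilization = t_tx / cycle = 0.000454545/0.000462279 = 98.33 %.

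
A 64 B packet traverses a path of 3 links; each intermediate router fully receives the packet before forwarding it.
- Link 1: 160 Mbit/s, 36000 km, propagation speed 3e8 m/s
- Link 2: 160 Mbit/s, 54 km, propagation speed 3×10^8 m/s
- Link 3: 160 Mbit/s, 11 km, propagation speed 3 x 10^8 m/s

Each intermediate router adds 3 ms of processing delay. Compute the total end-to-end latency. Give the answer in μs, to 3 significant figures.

126000 μs

L = 64 × 8 = 512 bits.
Transmission delay per hop = L/R = 512/160000000 = 3.2 μs; 3 hops → 9.6 μs.
Propagation delays (d/s per hop): 120000, 180, 36.6667 μs; sum = 120217 μs.
Processing at 2 router(s): 2 × 3 ms = 6000 μs.
End-to-end = 126000 μs.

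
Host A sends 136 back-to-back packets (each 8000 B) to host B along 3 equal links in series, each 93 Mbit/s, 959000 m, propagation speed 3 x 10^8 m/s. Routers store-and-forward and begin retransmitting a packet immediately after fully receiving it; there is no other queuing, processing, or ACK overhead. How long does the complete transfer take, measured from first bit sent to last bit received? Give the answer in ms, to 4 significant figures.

104.6 ms

Per-hop transmission t_tx = L/R = 64000/93000000 = 0.688172 ms.
Per-hop propagation t_prop = 959000/300000000 = 3.19667 ms.
Pipeline fill: first packet needs 3·t_tx to clear all hops; remaining 135 packets each add one t_tx.
Total = (3+136-1)·t_tx + 3·t_prop = 138·0.688172 + 3·3.19667 = 104.6 ms.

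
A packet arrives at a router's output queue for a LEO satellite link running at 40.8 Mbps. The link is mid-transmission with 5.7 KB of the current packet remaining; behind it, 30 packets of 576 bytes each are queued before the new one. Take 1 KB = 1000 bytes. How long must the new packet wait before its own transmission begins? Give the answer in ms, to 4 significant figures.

4.506 ms

Each queued packet: L/R = 4608/40800000 = 0.112941 ms.
30 queued → 3.38824 ms.
Plus remaining 45600 bits of current packet: 1.11765 ms.
Queuing delay = 4.506 ms.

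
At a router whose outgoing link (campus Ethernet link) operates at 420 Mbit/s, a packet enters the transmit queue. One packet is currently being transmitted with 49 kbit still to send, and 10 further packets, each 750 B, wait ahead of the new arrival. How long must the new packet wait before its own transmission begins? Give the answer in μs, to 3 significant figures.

260 μs

Each queued packet: L/R = 6000/420000000 = 14.2857 μs.
10 queued → 142.857 μs.
Plus remaining 49000 bits of current packet: 116.667 μs.
Queuing delay = 260 μs.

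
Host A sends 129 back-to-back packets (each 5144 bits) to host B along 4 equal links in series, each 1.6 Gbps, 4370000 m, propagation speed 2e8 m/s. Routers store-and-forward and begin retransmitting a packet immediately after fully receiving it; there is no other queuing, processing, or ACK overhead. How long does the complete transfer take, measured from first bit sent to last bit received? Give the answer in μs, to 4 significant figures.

87820 μs

Per-hop transmission t_tx = L/R = 5144/1600000000 = 3.215 μs.
Per-hop propagation t_prop = 4370000/200000000 = 21850 μs.
Pipeline fill: first packet needs 4·t_tx to clear all hops; remaining 128 packets each add one t_tx.
Total = (4+129-1)·t_tx + 4·t_prop = 132·3.215 + 4·21850 = 87820 μs.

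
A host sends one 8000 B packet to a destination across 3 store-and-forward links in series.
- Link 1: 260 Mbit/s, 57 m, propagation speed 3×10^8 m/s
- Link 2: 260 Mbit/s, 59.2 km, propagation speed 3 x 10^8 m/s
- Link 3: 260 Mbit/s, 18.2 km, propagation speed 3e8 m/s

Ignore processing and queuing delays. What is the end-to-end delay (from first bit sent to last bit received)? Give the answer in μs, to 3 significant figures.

L = 8000 × 8 = 64000 bits.
Transmission delay per hop = L/R = 64000/260000000 = 246.154 μs; 3 hops → 738.462 μs.
Propagation delays (d/s per hop): 0.19, 197.333, 60.6667 μs; sum = 258.19 μs.
End-to-end = 997 μs.

997 μs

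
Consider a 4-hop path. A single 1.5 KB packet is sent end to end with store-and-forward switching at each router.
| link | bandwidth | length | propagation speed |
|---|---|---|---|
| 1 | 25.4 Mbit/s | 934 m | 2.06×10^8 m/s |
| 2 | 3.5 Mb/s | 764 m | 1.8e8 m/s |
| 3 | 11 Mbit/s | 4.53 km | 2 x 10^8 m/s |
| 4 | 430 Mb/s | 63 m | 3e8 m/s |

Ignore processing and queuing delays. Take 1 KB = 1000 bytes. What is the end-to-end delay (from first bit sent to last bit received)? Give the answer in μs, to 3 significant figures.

L = 12000 bits.
Transmission delays (L/R per hop): 472.441, 3428.57, 1090.91, 27.907 μs; sum = 5019.83 μs.
Propagation delays (d/s per hop): 4.53398, 4.24444, 22.65, 0.21 μs; sum = 31.6384 μs.
End-to-end = 5050 μs.

5050 μs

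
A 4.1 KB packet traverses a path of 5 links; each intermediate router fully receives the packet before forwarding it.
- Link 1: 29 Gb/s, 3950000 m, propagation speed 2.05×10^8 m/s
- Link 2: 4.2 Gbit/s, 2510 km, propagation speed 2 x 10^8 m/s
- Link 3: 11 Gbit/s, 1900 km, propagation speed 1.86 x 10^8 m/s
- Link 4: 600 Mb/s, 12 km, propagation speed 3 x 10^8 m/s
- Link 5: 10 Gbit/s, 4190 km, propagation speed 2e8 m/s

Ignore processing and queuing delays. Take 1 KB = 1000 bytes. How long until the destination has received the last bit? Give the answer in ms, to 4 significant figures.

L = 32800 bits.
Transmission delays (L/R per hop): 0.00113103, 0.00780952, 0.00298182, 0.0546667, 0.00328 ms; sum = 0.069869 ms.
Propagation delays (d/s per hop): 19.2683, 12.55, 10.2151, 0.04, 20.95 ms; sum = 63.0233 ms.
End-to-end = 63.09 ms.

63.09 ms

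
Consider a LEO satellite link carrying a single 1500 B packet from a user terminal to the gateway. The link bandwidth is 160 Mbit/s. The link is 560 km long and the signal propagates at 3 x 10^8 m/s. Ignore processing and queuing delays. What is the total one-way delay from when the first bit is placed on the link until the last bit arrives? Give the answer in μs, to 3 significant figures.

1940 μs

L = 1500 × 8 = 12000 bits.
Transmission delay = L/R = 12000 / 160000000 = 75 μs.
Propagation delay = d/s = 560000 m / 300000000 m/s = 1866.67 μs.
Total = 1940 μs.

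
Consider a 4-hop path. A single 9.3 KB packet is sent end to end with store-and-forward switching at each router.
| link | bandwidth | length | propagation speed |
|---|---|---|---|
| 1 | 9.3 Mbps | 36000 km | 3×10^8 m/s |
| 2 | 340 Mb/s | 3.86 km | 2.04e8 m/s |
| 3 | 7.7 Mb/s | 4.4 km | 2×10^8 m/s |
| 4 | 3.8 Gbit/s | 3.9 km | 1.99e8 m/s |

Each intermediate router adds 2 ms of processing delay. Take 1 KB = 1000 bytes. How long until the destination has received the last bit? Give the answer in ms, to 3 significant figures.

L = 74400 bits.
Transmission delays (L/R per hop): 8, 0.218824, 9.66234, 0.0195789 ms; sum = 17.9007 ms.
Propagation delays (d/s per hop): 120, 0.0189216, 0.022, 0.019598 ms; sum = 120.061 ms.
Processing at 3 router(s): 3 × 2 ms = 6 ms.
End-to-end = 144 ms.

144 ms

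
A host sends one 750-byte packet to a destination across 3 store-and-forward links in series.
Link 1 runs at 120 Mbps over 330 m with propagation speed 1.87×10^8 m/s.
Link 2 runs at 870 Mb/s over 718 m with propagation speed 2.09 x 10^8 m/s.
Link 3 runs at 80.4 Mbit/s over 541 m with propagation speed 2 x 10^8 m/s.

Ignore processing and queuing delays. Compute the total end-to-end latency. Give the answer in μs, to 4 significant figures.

L = 750 × 8 = 6000 bits.
Transmission delays (L/R per hop): 50, 6.89655, 74.6269 μs; sum = 131.523 μs.
Propagation delays (d/s per hop): 1.76471, 3.43541, 2.705 μs; sum = 7.90511 μs.
End-to-end = 139.4 μs.

139.4 μs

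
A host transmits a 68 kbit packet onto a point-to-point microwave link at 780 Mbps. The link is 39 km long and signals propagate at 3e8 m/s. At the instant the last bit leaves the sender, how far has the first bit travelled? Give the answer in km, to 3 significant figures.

t_tx = L/R = 68000/780000000 = 8.71795e-05 s.
Distance = s × t_tx = 300000000 × 8.71795e-05 = 26.2 km.

26.2 km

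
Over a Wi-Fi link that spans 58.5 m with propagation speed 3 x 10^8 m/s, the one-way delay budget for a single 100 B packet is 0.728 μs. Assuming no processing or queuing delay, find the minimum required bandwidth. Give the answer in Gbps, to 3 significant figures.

1.50 Gbps

L = 800 bits.
Propagation delay = 58.5 / 300000000 = 0.195 μs.
Transmission budget = 0.728 − 0.195 = 0.533 μs.
R ≥ L / t_tx = 800 bits / 5.33e-07 s = 1.50 Gbps.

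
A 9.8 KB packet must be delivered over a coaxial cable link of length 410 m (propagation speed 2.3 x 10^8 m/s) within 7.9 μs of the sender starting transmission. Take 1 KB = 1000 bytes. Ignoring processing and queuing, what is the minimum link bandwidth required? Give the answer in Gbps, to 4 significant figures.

12.82 Gbps

L = 78400 bits.
Propagation delay = 410 / 2.3e+08 = 1.78261 μs.
Transmission budget = 7.9 − 1.78261 = 6.11739 μs.
R ≥ L / t_tx = 78400 bits / 6.11739e-06 s = 12.82 Gbps.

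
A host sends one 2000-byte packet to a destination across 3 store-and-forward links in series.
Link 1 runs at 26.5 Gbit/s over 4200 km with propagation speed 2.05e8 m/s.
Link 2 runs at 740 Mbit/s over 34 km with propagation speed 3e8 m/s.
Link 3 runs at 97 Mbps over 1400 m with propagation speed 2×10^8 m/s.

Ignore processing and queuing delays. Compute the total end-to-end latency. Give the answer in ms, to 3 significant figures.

L = 2000 × 8 = 16000 bits.
Transmission delays (L/R per hop): 0.000603774, 0.0216216, 0.164948 ms; sum = 0.187174 ms.
Propagation delays (d/s per hop): 20.4878, 0.113333, 0.007 ms; sum = 20.6081 ms.
End-to-end = 20.8 ms.

20.8 ms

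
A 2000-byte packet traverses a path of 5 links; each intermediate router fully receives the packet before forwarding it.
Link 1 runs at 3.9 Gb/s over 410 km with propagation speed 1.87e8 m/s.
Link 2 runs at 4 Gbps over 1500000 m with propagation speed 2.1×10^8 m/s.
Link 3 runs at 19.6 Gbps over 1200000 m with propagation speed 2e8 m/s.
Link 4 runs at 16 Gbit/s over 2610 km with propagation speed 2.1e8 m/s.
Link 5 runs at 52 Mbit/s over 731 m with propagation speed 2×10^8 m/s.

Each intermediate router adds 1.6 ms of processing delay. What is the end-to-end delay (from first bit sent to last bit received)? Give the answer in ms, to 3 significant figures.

34.5 ms

L = 2000 × 8 = 16000 bits.
Transmission delays (L/R per hop): 0.00410256, 0.004, 0.000816327, 0.001, 0.307692 ms; sum = 0.317611 ms.
Propagation delays (d/s per hop): 2.19251, 7.14286, 6, 12.4286, 0.003655 ms; sum = 27.7676 ms.
Processing at 4 router(s): 4 × 1.6 ms = 6.4 ms.
End-to-end = 34.5 ms.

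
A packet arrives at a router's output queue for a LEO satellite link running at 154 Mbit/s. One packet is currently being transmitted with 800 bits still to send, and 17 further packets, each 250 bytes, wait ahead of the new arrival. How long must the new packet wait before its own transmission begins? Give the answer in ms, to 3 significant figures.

Each queued packet: L/R = 2000/154000000 = 0.012987 ms.
17 queued → 0.220779 ms.
Plus remaining 800 bits of current packet: 0.00519481 ms.
Queuing delay = 0.226 ms.

0.226 ms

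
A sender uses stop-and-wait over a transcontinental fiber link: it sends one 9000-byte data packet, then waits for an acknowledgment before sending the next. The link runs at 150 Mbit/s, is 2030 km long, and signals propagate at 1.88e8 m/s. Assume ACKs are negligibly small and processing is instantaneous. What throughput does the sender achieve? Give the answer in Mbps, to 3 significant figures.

3.26 Mbps

t_tx = L/R = 72000/150000000 = 0.00048 s.
t_prop = 2030000/188000000 = 0.0107979 s; RTT = 0.0215957 s.
Cycle = t_tx + RTT = 0.0220757 s.
Throughput = L / cycle = 72000 / 0.0220757 = 3.26 Mbps.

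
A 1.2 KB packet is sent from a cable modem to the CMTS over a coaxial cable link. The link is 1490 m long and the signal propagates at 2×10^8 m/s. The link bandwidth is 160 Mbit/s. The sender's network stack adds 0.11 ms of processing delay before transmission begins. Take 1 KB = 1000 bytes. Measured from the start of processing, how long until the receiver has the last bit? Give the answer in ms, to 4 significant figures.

L = 9600 bits.
Transmission delay = L/R = 9600 / 160000000 = 0.06 ms.
Propagation delay = d/s = 1490 m / 200000000 m/s = 0.00745 ms.
Plus processing delay 0.11 ms = 0.11 ms.
Total = 0.1775 ms.

0.1775 ms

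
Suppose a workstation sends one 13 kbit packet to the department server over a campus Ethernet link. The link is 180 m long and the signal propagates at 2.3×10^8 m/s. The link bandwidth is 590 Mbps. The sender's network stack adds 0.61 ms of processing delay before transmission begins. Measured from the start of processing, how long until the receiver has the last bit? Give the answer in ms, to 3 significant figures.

0.633 ms

L = 13000 bits.
Transmission delay = L/R = 13000 / 590000000 = 0.0220339 ms.
Propagation delay = d/s = 180 m / 2.3e+08 m/s = 0.000782609 ms.
Plus processing delay 0.61 ms = 0.61 ms.
Total = 0.633 ms.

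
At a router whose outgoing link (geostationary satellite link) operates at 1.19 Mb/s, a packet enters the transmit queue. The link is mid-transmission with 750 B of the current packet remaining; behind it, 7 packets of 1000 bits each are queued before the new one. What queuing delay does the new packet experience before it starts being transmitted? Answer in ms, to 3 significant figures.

Each queued packet: L/R = 1000/1190000 = 0.840336 ms.
7 queued → 5.88235 ms.
Plus remaining 6000 bits of current packet: 5.04202 ms.
Queuing delay = 10.9 ms.

10.9 ms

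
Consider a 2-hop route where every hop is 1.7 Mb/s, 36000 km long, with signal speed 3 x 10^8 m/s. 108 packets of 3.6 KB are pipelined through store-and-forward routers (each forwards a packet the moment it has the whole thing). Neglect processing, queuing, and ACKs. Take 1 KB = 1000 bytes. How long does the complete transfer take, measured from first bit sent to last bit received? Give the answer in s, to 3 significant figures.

2.09 s

Per-hop transmission t_tx = L/R = 28800/1700000 = 0.0169412 s.
Per-hop propagation t_prop = 36000000/300000000 = 0.12 s.
Pipeline fill: first packet needs 2·t_tx to clear all hops; remaining 107 packets each add one t_tx.
Total = (2+108-1)·t_tx + 2·t_prop = 109·0.0169412 + 2·0.12 = 2.09 s.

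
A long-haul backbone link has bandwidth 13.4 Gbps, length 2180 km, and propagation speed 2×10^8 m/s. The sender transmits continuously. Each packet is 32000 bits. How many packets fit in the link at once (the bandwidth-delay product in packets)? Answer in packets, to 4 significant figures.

4564 packets

Propagation delay = 2180000 / 200000000 = 0.0109 s.
BDP = R × t_prop = 13400000000 × 0.0109 = 146060000 bits.
In packets of 32000 bits: 4564 packets.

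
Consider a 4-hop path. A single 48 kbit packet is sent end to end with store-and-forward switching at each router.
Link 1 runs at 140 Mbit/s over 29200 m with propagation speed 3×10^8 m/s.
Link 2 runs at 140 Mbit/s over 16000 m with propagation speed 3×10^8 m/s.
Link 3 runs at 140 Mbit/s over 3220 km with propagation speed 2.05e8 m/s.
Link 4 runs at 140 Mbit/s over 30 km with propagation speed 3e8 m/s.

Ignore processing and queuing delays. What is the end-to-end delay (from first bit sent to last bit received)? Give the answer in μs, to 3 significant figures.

17300 μs

L = 48000 bits.
Transmission delay per hop = L/R = 48000/140000000 = 342.857 μs; 4 hops → 1371.43 μs.
Propagation delays (d/s per hop): 97.3333, 53.3333, 15707.3, 100 μs; sum = 15958 μs.
End-to-end = 17300 μs.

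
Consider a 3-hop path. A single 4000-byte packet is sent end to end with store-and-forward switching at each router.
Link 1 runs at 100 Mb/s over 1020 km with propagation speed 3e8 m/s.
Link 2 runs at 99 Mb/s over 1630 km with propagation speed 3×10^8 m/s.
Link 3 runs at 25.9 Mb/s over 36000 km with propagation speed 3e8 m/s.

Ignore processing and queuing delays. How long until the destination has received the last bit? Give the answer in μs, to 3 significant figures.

L = 4000 × 8 = 32000 bits.
Transmission delays (L/R per hop): 320, 323.232, 1235.52 μs; sum = 1878.75 μs.
Propagation delays (d/s per hop): 3400, 5433.33, 120000 μs; sum = 128833 μs.
End-to-end = 131000 μs.

131000 μs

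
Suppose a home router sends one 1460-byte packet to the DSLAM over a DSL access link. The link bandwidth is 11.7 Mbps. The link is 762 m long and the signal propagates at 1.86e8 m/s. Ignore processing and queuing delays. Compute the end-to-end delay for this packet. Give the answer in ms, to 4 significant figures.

1.002 ms

L = 1460 × 8 = 11680 bits.
Transmission delay = L/R = 11680 / 11700000 = 0.998291 ms.
Propagation delay = d/s = 762 m / 186000000 m/s = 0.00409677 ms.
Total = 1.002 ms.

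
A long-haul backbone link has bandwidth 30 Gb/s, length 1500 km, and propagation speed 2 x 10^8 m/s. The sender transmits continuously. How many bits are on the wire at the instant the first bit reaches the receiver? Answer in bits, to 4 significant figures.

225000000 bits

Propagation delay = 1500000 / 200000000 = 0.0075 s.
BDP = R × t_prop = 30000000000 × 0.0075 = 225000000 bits.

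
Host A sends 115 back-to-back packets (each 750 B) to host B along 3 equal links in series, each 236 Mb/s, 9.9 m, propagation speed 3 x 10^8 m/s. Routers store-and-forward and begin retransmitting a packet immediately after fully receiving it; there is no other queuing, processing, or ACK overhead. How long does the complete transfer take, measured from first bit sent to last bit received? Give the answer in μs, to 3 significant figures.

Per-hop transmission t_tx = L/R = 6000/236000000 = 25.4237 μs.
Per-hop propagation t_prop = 9.9/300000000 = 0.033 μs.
Pipeline fill: first packet needs 3·t_tx to clear all hops; remaining 114 packets each add one t_tx.
Total = (3+115-1)·t_tx + 3·t_prop = 117·25.4237 + 3·0.033 = 2970 μs.

2970 μs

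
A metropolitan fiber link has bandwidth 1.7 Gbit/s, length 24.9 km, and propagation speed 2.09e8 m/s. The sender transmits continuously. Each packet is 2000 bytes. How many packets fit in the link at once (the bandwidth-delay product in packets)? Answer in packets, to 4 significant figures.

Propagation delay = 24900 / 209000000 = 0.000119139 s.
BDP = R × t_prop = 1700000000 × 0.000119139 = 202536 bits.
In packets of 16000 bits: 12.66 packets.

12.66 packets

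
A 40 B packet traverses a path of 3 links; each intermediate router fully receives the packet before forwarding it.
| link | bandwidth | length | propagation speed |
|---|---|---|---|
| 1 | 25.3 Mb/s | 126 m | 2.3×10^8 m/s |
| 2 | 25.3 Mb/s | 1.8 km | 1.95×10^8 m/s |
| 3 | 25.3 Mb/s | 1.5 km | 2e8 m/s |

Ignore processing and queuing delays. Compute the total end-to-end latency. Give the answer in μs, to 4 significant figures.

55.22 μs

L = 40 × 8 = 320 bits.
Transmission delay per hop = L/R = 320/25300000 = 12.6482 μs; 3 hops → 37.9447 μs.
Propagation delays (d/s per hop): 0.547826, 9.23077, 7.5 μs; sum = 17.2786 μs.
End-to-end = 55.22 μs.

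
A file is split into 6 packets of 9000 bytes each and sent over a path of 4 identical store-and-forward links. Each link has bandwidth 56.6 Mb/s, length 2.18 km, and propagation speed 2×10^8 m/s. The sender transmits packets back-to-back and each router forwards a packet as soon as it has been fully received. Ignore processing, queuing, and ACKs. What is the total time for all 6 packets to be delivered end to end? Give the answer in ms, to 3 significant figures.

Per-hop transmission t_tx = L/R = 72000/56600000 = 1.27208 ms.
Per-hop propagation t_prop = 2180/200000000 = 0.0109 ms.
Pipeline fill: first packet needs 4·t_tx to clear all hops; remaining 5 packets each add one t_tx.
Total = (4+6-1)·t_tx + 4·t_prop = 9·1.27208 + 4·0.0109 = 11.5 ms.

11.5 ms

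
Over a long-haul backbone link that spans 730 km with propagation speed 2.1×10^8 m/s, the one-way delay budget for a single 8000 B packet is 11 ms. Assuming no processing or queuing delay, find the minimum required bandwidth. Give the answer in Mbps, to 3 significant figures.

8.51 Mbps

L = 64000 bits.
Propagation delay = 730000 / 210000000 = 3.47619 ms.
Transmission budget = 11 − 3.47619 = 7.52381 ms.
R ≥ L / t_tx = 64000 bits / 0.00752381 s = 8.51 Mbps.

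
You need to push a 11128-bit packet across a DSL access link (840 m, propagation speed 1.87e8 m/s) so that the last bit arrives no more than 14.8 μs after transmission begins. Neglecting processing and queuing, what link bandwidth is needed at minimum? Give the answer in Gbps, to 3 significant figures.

Propagation delay = 840 / 187000000 = 4.49198 μs.
Transmission budget = 14.8 − 4.49198 = 10.308 μs.
R ≥ L / t_tx = 11128 bits / 1.0308e-05 s = 1.08 Gbps.

1.08 Gbps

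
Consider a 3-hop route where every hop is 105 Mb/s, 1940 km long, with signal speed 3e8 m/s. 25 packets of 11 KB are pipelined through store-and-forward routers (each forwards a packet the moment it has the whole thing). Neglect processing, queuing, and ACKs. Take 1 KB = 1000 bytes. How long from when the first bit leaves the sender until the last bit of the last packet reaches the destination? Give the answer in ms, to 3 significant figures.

Per-hop transmission t_tx = L/R = 88000/105000000 = 0.838095 ms.
Per-hop propagation t_prop = 1940000/300000000 = 6.46667 ms.
Pipeline fill: first packet needs 3·t_tx to clear all hops; remaining 24 packets each add one t_tx.
Total = (3+25-1)·t_tx + 3·t_prop = 27·0.838095 + 3·6.46667 = 42.0 ms.

42.0 ms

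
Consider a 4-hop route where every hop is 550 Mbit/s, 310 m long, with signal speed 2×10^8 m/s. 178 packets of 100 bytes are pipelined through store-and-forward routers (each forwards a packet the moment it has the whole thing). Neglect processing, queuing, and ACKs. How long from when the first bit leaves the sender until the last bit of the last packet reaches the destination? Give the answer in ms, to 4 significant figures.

Per-hop transmission t_tx = L/R = 800/550000000 = 0.00145455 ms.
Per-hop propagation t_prop = 310/200000000 = 0.00155 ms.
Pipeline fill: first packet needs 4·t_tx to clear all hops; remaining 177 packets each add one t_tx.
Total = (4+178-1)·t_tx + 4·t_prop = 181·0.00145455 + 4·0.00155 = 0.2695 ms.

0.2695 ms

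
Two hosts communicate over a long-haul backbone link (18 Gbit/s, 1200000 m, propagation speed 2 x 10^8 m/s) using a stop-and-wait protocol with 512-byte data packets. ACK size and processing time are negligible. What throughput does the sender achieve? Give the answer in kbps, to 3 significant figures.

341 kbps

t_tx = L/R = 4096/18000000000 = 2.27556e-07 s.
t_prop = 1200000/200000000 = 0.006 s; RTT = 0.012 s.
Cycle = t_tx + RTT = 0.0120002 s.
Throughput = L / cycle = 4096 / 0.0120002 = 341 kbps.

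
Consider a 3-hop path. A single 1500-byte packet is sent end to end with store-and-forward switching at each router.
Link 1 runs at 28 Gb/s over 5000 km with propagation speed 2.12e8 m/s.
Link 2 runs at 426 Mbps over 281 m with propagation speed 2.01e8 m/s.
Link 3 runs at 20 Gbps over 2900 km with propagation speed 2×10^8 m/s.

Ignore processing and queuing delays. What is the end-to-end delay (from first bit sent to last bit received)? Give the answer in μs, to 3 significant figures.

38100 μs

L = 1500 × 8 = 12000 bits.
Transmission delays (L/R per hop): 0.428571, 28.169, 0.6 μs; sum = 29.1976 μs.
Propagation delays (d/s per hop): 23584.9, 1.39801, 14500 μs; sum = 38086.3 μs.
End-to-end = 38100 μs.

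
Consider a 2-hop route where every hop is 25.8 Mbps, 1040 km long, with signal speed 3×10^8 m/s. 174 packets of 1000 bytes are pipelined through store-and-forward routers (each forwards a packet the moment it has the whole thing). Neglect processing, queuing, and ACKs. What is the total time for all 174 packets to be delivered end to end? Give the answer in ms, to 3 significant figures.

Per-hop transmission t_tx = L/R = 8000/25800000 = 0.310078 ms.
Per-hop propagation t_prop = 1040000/300000000 = 3.46667 ms.
Pipeline fill: first packet needs 2·t_tx to clear all hops; remaining 173 packets each add one t_tx.
Total = (2+174-1)·t_tx + 2·t_prop = 175·0.310078 + 2·3.46667 = 61.2 ms.

61.2 ms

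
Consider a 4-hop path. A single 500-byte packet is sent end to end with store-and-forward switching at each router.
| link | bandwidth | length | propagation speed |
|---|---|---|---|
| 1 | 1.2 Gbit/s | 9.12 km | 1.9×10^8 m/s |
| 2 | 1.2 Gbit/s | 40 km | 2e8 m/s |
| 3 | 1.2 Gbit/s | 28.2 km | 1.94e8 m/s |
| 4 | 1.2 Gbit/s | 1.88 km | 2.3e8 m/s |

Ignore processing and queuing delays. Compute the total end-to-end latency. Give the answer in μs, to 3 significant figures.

L = 500 × 8 = 4000 bits.
Transmission delay per hop = L/R = 4000/1200000000 = 3.33333 μs; 4 hops → 13.3333 μs.
Propagation delays (d/s per hop): 48, 200, 145.361, 8.17391 μs; sum = 401.535 μs.
End-to-end = 415 μs.

415 μs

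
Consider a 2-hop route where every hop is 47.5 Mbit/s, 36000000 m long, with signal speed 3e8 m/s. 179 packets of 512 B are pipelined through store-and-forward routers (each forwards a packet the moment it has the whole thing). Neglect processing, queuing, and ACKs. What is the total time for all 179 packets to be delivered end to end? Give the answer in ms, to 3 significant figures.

256 ms

Per-hop transmission t_tx = L/R = 4096/47500000 = 0.0862316 ms.
Per-hop propagation t_prop = 36000000/300000000 = 120 ms.
Pipeline fill: first packet needs 2·t_tx to clear all hops; remaining 178 packets each add one t_tx.
Total = (2+179-1)·t_tx + 2·t_prop = 180·0.0862316 + 2·120 = 256 ms.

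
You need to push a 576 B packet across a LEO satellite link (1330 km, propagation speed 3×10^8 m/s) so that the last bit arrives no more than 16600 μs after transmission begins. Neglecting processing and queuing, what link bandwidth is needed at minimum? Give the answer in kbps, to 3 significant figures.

L = 4608 bits.
Propagation delay = 1330000 / 300000000 = 4433.33 μs.
Transmission budget = 16600 − 4433.33 = 12166.7 μs.
R ≥ L / t_tx = 4608 bits / 0.0121667 s = 379 kbps.

379 kbps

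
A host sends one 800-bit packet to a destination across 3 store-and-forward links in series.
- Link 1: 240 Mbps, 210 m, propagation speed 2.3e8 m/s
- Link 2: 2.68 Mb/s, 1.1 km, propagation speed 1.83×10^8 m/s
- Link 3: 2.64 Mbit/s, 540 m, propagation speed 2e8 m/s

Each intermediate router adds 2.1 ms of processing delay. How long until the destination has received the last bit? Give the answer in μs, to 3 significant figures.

Transmission delays (L/R per hop): 3.33333, 298.507, 303.03 μs; sum = 604.871 μs.
Propagation delays (d/s per hop): 0.913043, 6.01093, 2.7 μs; sum = 9.62397 μs.
Processing at 2 router(s): 2 × 2.1 ms = 4200 μs.
End-to-end = 4810 μs.

4810 μs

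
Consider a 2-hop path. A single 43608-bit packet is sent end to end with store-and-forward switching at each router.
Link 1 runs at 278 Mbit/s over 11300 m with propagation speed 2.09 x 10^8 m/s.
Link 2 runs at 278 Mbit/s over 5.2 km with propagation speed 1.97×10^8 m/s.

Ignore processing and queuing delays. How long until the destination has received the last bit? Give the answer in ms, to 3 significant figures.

0.394 ms

Transmission delay per hop = L/R = 43608/278000000 = 0.156863 ms; 2 hops → 0.313727 ms.
Propagation delays (d/s per hop): 0.054067, 0.0263959 ms; sum = 0.0804629 ms.
End-to-end = 0.394 ms.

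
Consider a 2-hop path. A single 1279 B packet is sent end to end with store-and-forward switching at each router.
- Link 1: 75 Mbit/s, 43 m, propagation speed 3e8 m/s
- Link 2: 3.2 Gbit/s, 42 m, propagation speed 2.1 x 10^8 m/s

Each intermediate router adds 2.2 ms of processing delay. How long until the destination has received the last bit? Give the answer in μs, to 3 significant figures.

L = 1279 × 8 = 10232 bits.
Transmission delays (L/R per hop): 136.427, 3.1975 μs; sum = 139.624 μs.
Propagation delays (d/s per hop): 0.143333, 0.2 μs; sum = 0.343333 μs.
Processing at 1 router(s): 1 × 2.2 ms = 2200 μs.
End-to-end = 2340 μs.

2340 μs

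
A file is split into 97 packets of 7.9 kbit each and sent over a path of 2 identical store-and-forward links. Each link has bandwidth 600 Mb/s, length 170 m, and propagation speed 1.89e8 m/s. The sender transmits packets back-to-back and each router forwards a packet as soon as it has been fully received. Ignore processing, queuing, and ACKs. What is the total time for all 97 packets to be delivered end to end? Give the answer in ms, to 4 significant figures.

1.292 ms

Per-hop transmission t_tx = L/R = 7900/600000000 = 0.0131667 ms.
Per-hop propagation t_prop = 170/189000000 = 0.000899471 ms.
Pipeline fill: first packet needs 2·t_tx to clear all hops; remaining 96 packets each add one t_tx.
Total = (2+97-1)·t_tx + 2·t_prop = 98·0.0131667 + 2·0.000899471 = 1.292 ms.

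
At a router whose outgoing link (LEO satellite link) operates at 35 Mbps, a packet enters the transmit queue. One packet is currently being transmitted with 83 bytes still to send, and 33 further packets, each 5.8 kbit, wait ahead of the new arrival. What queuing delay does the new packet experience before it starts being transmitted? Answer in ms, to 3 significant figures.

Each queued packet: L/R = 5800/35000000 = 0.165714 ms.
33 queued → 5.46857 ms.
Plus remaining 664 bits of current packet: 0.0189714 ms.
Queuing delay = 5.49 ms.

5.49 ms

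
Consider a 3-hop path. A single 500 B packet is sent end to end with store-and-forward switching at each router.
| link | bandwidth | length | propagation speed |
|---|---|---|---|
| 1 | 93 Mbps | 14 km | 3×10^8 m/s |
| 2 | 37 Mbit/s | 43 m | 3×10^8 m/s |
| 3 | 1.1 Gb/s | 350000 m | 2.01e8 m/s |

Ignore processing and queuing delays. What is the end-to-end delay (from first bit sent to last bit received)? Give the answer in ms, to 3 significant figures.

1.94 ms

L = 500 × 8 = 4000 bits.
Transmission delays (L/R per hop): 0.0430108, 0.108108, 0.00363636 ms; sum = 0.154755 ms.
Propagation delays (d/s per hop): 0.0466667, 0.000143333, 1.74129 ms; sum = 1.7881 ms.
End-to-end = 1.94 ms.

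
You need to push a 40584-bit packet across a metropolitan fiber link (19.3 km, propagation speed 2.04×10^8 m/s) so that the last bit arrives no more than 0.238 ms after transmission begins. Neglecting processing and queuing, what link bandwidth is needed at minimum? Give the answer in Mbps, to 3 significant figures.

Propagation delay = 19300 / 204000000 = 0.0946078 ms.
Transmission budget = 0.238 − 0.0946078 = 0.143392 ms.
R ≥ L / t_tx = 40584 bits / 0.000143392 s = 283 Mbps.

283 Mbps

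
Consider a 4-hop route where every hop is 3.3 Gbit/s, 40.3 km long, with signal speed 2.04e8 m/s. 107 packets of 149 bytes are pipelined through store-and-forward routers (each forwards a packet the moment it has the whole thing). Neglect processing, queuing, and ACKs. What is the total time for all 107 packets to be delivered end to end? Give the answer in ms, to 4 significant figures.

Per-hop transmission t_tx = L/R = 1192/3300000000 = 0.000361212 ms.
Per-hop propagation t_prop = 40300/204000000 = 0.197549 ms.
Pipeline fill: first packet needs 4·t_tx to clear all hops; remaining 106 packets each add one t_tx.
Total = (4+107-1)·t_tx + 4·t_prop = 110·0.000361212 + 4·0.197549 = 0.8299 ms.

0.8299 ms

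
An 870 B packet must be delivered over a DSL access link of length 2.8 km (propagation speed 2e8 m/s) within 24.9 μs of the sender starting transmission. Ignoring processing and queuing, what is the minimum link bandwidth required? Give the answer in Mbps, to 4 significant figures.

638.5 Mbps

L = 6960 bits.
Propagation delay = 2800 / 200000000 = 14 μs.
Transmission budget = 24.9 − 14 = 10.9 μs.
R ≥ L / t_tx = 6960 bits / 1.09e-05 s = 638.5 Mbps.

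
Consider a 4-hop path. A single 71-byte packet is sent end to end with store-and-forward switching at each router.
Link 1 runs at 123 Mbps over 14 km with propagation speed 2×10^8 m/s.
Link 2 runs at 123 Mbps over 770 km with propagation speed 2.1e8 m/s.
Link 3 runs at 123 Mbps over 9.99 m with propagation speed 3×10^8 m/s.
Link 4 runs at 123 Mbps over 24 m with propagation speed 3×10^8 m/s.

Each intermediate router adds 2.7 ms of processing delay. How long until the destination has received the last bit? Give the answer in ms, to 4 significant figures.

11.86 ms

L = 71 × 8 = 568 bits.
Transmission delay per hop = L/R = 568/123000000 = 0.00461789 ms; 4 hops → 0.0184715 ms.
Propagation delays (d/s per hop): 0.07, 3.66667, 3.33e-05, 8e-05 ms; sum = 3.73678 ms.
Processing at 3 router(s): 3 × 2.7 ms = 8.1 ms.
End-to-end = 11.86 ms.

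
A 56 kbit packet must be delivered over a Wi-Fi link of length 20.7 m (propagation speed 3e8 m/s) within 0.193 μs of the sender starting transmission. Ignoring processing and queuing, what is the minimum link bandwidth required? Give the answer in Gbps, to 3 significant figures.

452 Gbps

Propagation delay = 20.7 / 300000000 = 0.069 μs.
Transmission budget = 0.193 − 0.069 = 0.124 μs.
R ≥ L / t_tx = 56000 bits / 1.24e-07 s = 452 Gbps.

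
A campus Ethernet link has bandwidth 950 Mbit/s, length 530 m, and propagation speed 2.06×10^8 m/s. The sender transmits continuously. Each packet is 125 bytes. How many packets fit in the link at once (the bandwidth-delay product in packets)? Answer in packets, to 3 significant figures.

2.44 packets

Propagation delay = 530 / 206000000 = 2.57282e-06 s.
BDP = R × t_prop = 950000000 × 2.57282e-06 = 2444.17 bits.
In packets of 1000 bits: 2.44 packets.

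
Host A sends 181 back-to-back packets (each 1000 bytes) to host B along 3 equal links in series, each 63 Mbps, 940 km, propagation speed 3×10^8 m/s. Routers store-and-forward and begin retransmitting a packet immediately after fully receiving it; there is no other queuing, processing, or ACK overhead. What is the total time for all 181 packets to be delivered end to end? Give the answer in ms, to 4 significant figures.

32.64 ms

Per-hop transmission t_tx = L/R = 8000/63000000 = 0.126984 ms.
Per-hop propagation t_prop = 940000/300000000 = 3.13333 ms.
Pipeline fill: first packet needs 3·t_tx to clear all hops; remaining 180 packets each add one t_tx.
Total = (3+181-1)·t_tx + 3·t_prop = 183·0.126984 + 3·3.13333 = 32.64 ms.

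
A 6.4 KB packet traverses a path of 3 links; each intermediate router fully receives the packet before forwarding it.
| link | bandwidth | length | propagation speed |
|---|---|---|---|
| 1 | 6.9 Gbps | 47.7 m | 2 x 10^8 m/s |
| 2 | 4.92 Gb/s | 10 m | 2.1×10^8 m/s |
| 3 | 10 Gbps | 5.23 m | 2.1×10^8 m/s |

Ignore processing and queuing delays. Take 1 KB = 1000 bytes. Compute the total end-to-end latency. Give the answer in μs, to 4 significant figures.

23.26 μs

L = 51200 bits.
Transmission delays (L/R per hop): 7.42029, 10.4065, 5.12 μs; sum = 22.9468 μs.
Propagation delays (d/s per hop): 0.2385, 0.047619, 0.0249048 μs; sum = 0.311024 μs.
End-to-end = 23.26 μs.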